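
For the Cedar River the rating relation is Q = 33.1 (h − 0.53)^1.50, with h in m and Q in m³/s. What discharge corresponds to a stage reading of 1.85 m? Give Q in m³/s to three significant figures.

50.2 m³/s

Q = 33.1 × (1.85 − 0.53)^1.50 = 33.1 × 1.32^1.50 = 50.20 m³/s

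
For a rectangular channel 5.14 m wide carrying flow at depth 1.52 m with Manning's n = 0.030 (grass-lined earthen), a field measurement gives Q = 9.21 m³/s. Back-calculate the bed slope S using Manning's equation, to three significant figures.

A = b·y = 5.14 × 1.52 = 7.813 m²
P = b + 2y = 5.14 + 2×1.52 = 8.180 m
R = A/P = 7.813/8.180 = 0.9551 m
S = (Q·n / (1·A·R^(2/3)))² = (9.21×0.030 / (1×7.813×0.9698))² = 0.001330

0.00133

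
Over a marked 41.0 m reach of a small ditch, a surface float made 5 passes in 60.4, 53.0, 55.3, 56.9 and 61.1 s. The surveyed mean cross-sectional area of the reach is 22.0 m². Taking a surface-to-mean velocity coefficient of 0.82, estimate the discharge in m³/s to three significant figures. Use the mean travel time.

12.9 m³/s

t̄ = (60.4 + 53.0 + 55.3 + 56.9 + 61.1) / 5 = 57.34 s
v_surface = L / t̄ = 41.0 / 57.34 = 0.7150 m/s
v_mean = 0.82 × 0.7150 = 0.5863 m/s
Q = A × v_mean = 22.0 × 0.5863 = 12.90 m³/s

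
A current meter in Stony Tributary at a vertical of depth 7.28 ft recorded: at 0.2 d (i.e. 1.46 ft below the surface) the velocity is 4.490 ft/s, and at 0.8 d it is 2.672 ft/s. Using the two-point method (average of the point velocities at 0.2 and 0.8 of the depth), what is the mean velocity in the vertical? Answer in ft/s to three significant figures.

3.58 ft/s

v̄ = (4.490 + 2.672) / 2 = 3.581 ft/s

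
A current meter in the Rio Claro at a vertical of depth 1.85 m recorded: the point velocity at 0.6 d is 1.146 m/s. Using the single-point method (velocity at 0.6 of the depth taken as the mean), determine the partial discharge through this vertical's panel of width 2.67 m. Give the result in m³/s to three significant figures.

v̄ = v₀.₆ = 1.146 m/s
q = v̄ × d × w = 1.146 × 1.85 × 2.67 = 5.661 m³/s

5.66 m³/s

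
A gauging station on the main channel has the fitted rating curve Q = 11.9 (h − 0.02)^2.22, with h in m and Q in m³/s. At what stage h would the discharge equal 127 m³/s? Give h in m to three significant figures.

h − h₀ = (Q/C)^(1/b) = (127/11.9)^(1/2.22) = 2.905 m
h = 0.02 + 2.905 = 2.925 m

2.93 m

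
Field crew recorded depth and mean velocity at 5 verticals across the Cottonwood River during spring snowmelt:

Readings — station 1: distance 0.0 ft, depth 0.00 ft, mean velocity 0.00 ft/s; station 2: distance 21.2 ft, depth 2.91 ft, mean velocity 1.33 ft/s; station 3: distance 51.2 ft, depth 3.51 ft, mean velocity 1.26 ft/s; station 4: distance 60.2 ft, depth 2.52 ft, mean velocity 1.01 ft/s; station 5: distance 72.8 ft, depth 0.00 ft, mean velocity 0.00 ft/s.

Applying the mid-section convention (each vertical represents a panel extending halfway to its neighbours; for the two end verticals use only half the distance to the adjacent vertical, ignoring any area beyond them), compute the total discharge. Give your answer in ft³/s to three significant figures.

213 ft³/s

w_2 = (51.2 − 0.0)/2 = 25.6 ft; q_2 = 1.33 × 2.91 × 25.6 = 99.08 ft³/s
w_3 = (60.2 − 21.2)/2 = 19.5 ft; q_3 = 1.26 × 3.51 × 19.5 = 86.24 ft³/s
w_4 = (72.8 − 51.2)/2 = 10.8 ft; q_4 = 1.01 × 2.52 × 10.8 = 27.49 ft³/s
Stations 1, 5 contribute zero (depth or velocity is 0).
Q = Σ qᵢ = 212.8 ft³/s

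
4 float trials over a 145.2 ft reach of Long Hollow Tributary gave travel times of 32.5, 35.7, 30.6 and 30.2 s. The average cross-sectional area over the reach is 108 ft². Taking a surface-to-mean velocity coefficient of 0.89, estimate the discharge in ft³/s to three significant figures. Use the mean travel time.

433 ft³/s

t̄ = (32.5 + 35.7 + 30.6 + 30.2) / 4 = 32.25 s
v_surface = L / t̄ = 145.2 / 32.25 = 4.502 ft/s
v_mean = 0.89 × 4.502 = 4.007 ft/s
Q = A × v_mean = 108 × 4.007 = 432.8 ft³/s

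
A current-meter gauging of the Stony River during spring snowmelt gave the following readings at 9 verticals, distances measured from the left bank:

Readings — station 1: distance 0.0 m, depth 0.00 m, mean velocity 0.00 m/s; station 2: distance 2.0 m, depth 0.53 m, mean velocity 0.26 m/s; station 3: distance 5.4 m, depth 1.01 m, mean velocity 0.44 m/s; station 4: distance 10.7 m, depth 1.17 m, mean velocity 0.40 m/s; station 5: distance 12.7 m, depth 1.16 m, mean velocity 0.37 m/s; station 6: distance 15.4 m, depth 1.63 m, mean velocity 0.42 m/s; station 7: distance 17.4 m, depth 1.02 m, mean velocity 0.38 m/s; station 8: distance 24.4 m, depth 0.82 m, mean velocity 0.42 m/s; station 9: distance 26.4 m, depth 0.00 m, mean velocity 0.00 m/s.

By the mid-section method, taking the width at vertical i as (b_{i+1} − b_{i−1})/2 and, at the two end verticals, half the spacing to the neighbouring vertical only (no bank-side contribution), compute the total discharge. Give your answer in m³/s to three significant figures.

9.92 m³/s

w_2 = (5.4 − 0.0)/2 = 2.7 m; q_2 = 0.26 × 0.53 × 2.7 = 0.3721 m³/s
w_3 = (10.7 − 2.0)/2 = 4.35 m; q_3 = 0.44 × 1.01 × 4.35 = 1.933 m³/s
w_4 = (12.7 − 5.4)/2 = 3.65 m; q_4 = 0.40 × 1.17 × 3.65 = 1.708 m³/s
w_5 = (15.4 − 10.7)/2 = 2.35 m; q_5 = 0.37 × 1.16 × 2.35 = 1.009 m³/s
w_6 = (17.4 − 12.7)/2 = 2.35 m; q_6 = 0.42 × 1.63 × 2.35 = 1.609 m³/s
w_7 = (24.4 − 15.4)/2 = 4.5 m; q_7 = 0.38 × 1.02 × 4.5 = 1.744 m³/s
w_8 = (26.4 − 17.4)/2 = 4.5 m; q_8 = 0.42 × 0.82 × 4.5 = 1.550 m³/s
Stations 1, 9 contribute zero (depth or velocity is 0).
Q = Σ qᵢ = 9.925 m³/s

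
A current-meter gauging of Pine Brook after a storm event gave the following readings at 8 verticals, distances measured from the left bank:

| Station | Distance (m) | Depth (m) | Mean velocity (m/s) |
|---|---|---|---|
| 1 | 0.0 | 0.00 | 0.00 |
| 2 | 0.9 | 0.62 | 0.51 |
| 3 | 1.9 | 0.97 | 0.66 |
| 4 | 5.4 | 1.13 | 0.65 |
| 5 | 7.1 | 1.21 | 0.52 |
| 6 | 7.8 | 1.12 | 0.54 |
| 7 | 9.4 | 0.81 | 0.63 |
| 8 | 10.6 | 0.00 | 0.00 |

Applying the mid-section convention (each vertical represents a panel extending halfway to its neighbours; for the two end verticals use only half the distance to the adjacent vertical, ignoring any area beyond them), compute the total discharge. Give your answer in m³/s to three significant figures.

w_2 = (1.9 − 0.0)/2 = 0.95 m; q_2 = 0.51 × 0.62 × 0.95 = 0.3004 m³/s
w_3 = (5.4 − 0.9)/2 = 2.25 m; q_3 = 0.66 × 0.97 × 2.25 = 1.440 m³/s
w_4 = (7.1 − 1.9)/2 = 2.6 m; q_4 = 0.65 × 1.13 × 2.6 = 1.910 m³/s
w_5 = (7.8 − 5.4)/2 = 1.2 m; q_5 = 0.52 × 1.21 × 1.2 = 0.7550 m³/s
w_6 = (9.4 − 7.1)/2 = 1.15 m; q_6 = 0.54 × 1.12 × 1.15 = 0.6955 m³/s
w_7 = (10.6 − 7.8)/2 = 1.4 m; q_7 = 0.63 × 0.81 × 1.4 = 0.7144 m³/s
Stations 1, 8 contribute zero (depth or velocity is 0).
Q = Σ qᵢ = 5.816 m³/s

5.82 m³/s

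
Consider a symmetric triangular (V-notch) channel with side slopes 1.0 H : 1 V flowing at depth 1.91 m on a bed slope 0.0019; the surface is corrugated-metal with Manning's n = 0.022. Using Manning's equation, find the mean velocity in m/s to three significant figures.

1.53 m/s

A = z·y² = 1.0×1.91² = 3.648 m²
P = 2y√(1+z²) = 2×1.91×√(1+1.0²) = 5.402 m
R = A/P = 3.648/5.402 = 0.6753 m
Q = (1/n)·A·R^(2/3)·S^(1/2) = (1/0.022) × 3.648 × 0.6753^(2/3) × 0.0019^(1/2) = 5.563 m³/s
V = Q/A = 5.563/3.648 = 1.525 m/s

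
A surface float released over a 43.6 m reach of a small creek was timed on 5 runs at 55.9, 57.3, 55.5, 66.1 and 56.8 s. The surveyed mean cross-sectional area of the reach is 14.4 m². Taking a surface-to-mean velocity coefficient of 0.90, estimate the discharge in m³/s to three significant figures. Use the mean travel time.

t̄ = (55.9 + 57.3 + 55.5 + 66.1 + 56.8) / 5 = 58.32 s
v_surface = L / t̄ = 43.6 / 58.32 = 0.7476 m/s
v_mean = 0.90 × 0.7476 = 0.6728 m/s
Q = A × v_mean = 14.4 × 0.6728 = 9.689 m³/s

9.69 m³/s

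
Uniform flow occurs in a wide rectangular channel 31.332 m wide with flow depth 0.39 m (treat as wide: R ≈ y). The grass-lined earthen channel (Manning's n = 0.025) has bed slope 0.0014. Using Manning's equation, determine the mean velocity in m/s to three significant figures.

A = b·y = 31.332 × 0.39 = 12.22 m²
Wide channel: R ≈ y = 0.39 m
Q = (1/n)·A·R^(2/3)·S^(1/2) = (1/0.025) × 12.22 × 0.3900^(2/3) × 0.0014^(1/2) = 9.762 m³/s
V = Q/A = 9.762/12.22 = 0.7989 m/s

0.799 m/s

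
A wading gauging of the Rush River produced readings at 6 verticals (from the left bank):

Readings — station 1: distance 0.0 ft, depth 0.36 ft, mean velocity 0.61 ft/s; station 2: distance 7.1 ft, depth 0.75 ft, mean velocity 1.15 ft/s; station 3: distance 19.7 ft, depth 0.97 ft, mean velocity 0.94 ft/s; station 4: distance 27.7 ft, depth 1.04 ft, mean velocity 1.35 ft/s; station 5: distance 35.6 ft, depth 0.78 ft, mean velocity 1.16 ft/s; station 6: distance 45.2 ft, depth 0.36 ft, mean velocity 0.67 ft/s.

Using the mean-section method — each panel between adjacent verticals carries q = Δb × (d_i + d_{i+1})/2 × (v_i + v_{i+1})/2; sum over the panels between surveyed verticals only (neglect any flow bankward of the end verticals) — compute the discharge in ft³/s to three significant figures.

38.0 ft³/s

Panel 1-2: Δb = 7.1 ft, d̄ = (0.36+0.75)/2 = 0.555, v̄ = (0.61+1.15)/2 = 0.88 → q = 7.1×0.555×0.88 = 3.468 ft³/s
Panel 2-3: Δb = 12.6 ft, d̄ = (0.75+0.97)/2 = 0.86, v̄ = (1.15+0.94)/2 = 1.045 → q = 12.6×0.86×1.045 = 11.32 ft³/s
Panel 3-4: Δb = 8 ft, d̄ = (0.97+1.04)/2 = 1.005, v̄ = (0.94+1.35)/2 = 1.145 → q = 8×1.005×1.145 = 9.206 ft³/s
Panel 4-5: Δb = 7.9 ft, d̄ = (1.04+0.78)/2 = 0.91, v̄ = (1.35+1.16)/2 = 1.255 → q = 7.9×0.91×1.255 = 9.022 ft³/s
Panel 5-6: Δb = 9.6 ft, d̄ = (0.78+0.36)/2 = 0.57, v̄ = (1.16+0.67)/2 = 0.915 → q = 9.6×0.57×0.915 = 5.007 ft³/s
Q = Σ q = 38.03 ft³/s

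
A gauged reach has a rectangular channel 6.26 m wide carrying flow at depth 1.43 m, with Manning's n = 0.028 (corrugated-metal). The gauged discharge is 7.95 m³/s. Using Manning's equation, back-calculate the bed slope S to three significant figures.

A = b·y = 6.26 × 1.43 = 8.952 m²
P = b + 2y = 6.26 + 2×1.43 = 9.120 m
R = A/P = 8.952/9.120 = 0.9816 m
S = (Q·n / (1·A·R^(2/3)))² = (7.95×0.028 / (1×8.952×0.9877))² = 0.0006339

0.000634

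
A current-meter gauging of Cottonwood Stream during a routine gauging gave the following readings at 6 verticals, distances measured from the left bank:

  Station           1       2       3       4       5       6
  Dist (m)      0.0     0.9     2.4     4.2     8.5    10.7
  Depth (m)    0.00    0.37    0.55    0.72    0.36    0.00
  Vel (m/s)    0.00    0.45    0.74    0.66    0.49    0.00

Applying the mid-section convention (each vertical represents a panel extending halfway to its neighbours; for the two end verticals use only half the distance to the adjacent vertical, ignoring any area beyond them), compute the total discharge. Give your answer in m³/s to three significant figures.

w_2 = (2.4 − 0.0)/2 = 1.2 m; q_2 = 0.45 × 0.37 × 1.2 = 0.1998 m³/s
w_3 = (4.2 − 0.9)/2 = 1.65 m; q_3 = 0.74 × 0.55 × 1.65 = 0.6716 m³/s
w_4 = (8.5 − 2.4)/2 = 3.05 m; q_4 = 0.66 × 0.72 × 3.05 = 1.449 m³/s
w_5 = (10.7 − 4.2)/2 = 3.25 m; q_5 = 0.49 × 0.36 × 3.25 = 0.5733 m³/s
Stations 1, 6 contribute zero (depth or velocity is 0).
Q = Σ qᵢ = 2.894 m³/s

2.89 m³/s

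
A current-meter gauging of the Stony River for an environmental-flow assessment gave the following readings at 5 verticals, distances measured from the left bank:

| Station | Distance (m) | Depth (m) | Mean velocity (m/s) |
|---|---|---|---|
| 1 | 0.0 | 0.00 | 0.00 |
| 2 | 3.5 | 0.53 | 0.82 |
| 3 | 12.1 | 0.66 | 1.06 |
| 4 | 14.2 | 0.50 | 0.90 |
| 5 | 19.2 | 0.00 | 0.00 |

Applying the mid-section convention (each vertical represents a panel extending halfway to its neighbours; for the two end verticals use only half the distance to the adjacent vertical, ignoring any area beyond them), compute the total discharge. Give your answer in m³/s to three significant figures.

w_2 = (12.1 − 0.0)/2 = 6.05 m; q_2 = 0.82 × 0.53 × 6.05 = 2.629 m³/s
w_3 = (14.2 − 3.5)/2 = 5.35 m; q_3 = 1.06 × 0.66 × 5.35 = 3.743 m³/s
w_4 = (19.2 − 12.1)/2 = 3.55 m; q_4 = 0.90 × 0.50 × 3.55 = 1.598 m³/s
Stations 1, 5 contribute zero (depth or velocity is 0).
Q = Σ qᵢ = 7.970 m³/s

7.97 m³/s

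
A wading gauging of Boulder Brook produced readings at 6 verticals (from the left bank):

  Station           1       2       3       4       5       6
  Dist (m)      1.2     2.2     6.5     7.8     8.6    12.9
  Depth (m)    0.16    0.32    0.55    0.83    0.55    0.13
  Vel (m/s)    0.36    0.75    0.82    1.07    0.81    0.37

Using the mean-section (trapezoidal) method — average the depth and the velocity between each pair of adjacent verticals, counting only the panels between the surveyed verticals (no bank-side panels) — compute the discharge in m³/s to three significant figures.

Panel 1-2: Δb = 1 m, d̄ = (0.16+0.32)/2 = 0.24, v̄ = (0.36+0.75)/2 = 0.555 → q = 1×0.24×0.555 = 0.1332 m³/s
Panel 2-3: Δb = 4.3 m, d̄ = (0.32+0.55)/2 = 0.435, v̄ = (0.75+0.82)/2 = 0.785 → q = 4.3×0.435×0.785 = 1.468 m³/s
Panel 3-4: Δb = 1.3 m, d̄ = (0.55+0.83)/2 = 0.69, v̄ = (0.82+1.07)/2 = 0.945 → q = 1.3×0.69×0.945 = 0.8477 m³/s
Panel 4-5: Δb = 0.8 m, d̄ = (0.83+0.55)/2 = 0.69, v̄ = (1.07+0.81)/2 = 0.94 → q = 0.8×0.69×0.94 = 0.5189 m³/s
Panel 5-6: Δb = 4.3 m, d̄ = (0.55+0.13)/2 = 0.34, v̄ = (0.81+0.37)/2 = 0.59 → q = 4.3×0.34×0.59 = 0.8626 m³/s
Q = Σ q = 3.831 m³/s

3.83 m³/s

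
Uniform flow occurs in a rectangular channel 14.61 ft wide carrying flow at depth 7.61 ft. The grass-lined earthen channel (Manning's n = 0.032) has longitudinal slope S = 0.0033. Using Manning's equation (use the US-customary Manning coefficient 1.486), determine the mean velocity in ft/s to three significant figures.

A = b·y = 14.61 × 7.61 = 111.2 ft²
P = b + 2y = 14.61 + 2×7.61 = 29.83 ft
R = A/P = 111.2/29.83 = 3.727 ft
Q = (1.486/n)·A·R^(2/3)·S^(1/2) = (1.486/0.032) × 111.2 × 3.727^(2/3) × 0.0033^(1/2) = 713.0 ft³/s
V = Q/A = 713.0/111.2 = 6.413 ft/s

6.41 ft/s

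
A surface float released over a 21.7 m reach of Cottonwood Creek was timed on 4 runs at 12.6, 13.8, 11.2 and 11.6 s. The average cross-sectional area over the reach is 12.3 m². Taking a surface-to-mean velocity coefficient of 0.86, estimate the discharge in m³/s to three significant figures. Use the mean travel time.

t̄ = (12.6 + 13.8 + 11.2 + 11.6) / 4 = 12.3 s
v_surface = L / t̄ = 21.7 / 12.3 = 1.764 m/s
v_mean = 0.86 × 1.764 = 1.517 m/s
Q = A × v_mean = 12.3 × 1.517 = 18.66 m³/s

18.7 m³/s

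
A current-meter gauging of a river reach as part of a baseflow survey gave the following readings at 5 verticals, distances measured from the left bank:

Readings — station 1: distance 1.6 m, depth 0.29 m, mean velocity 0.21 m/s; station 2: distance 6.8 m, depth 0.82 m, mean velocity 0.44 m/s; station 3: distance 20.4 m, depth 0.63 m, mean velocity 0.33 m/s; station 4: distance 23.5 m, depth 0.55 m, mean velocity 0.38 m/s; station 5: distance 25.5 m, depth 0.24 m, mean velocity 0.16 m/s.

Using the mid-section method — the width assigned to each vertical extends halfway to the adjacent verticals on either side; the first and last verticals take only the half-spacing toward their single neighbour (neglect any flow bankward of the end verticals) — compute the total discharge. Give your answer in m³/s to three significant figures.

5.86 m³/s

w_1 = (6.8 − 1.6)/2 = 2.6 m; q_1 = 0.21 × 0.29 × 2.6 = 0.1583 m³/s
w_2 = (20.4 − 1.6)/2 = 9.4 m; q_2 = 0.44 × 0.82 × 9.4 = 3.392 m³/s
w_3 = (23.5 − 6.8)/2 = 8.35 m; q_3 = 0.33 × 0.63 × 8.35 = 1.736 m³/s
w_4 = (25.5 − 20.4)/2 = 2.55 m; q_4 = 0.38 × 0.55 × 2.55 = 0.5330 m³/s
w_5 = (25.5 − 23.5)/2 = 1 m; q_5 = 0.16 × 0.24 × 1 = 0.03840 m³/s
Q = Σ qᵢ = 5.857 m³/s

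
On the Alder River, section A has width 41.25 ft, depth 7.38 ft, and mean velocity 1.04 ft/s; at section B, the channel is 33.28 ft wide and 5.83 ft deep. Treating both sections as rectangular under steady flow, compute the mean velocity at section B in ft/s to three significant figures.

1.63 ft/s

Q = A₁V₁ = (41.25×7.38) × 1.04 = 316.6 ft³/s
A₂ = 33.28 × 5.83 = 194.0 ft²
V₂ = Q/A₂ = 316.6/194.0 = 1.632 ft/s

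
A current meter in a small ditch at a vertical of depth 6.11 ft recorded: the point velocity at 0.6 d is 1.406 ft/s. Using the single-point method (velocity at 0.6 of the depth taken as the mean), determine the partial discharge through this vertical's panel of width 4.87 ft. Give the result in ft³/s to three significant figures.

v̄ = v₀.₆ = 1.406 ft/s
q = v̄ × d × w = 1.406 × 6.11 × 4.87 = 41.84 ft³/s

41.8 ft³/s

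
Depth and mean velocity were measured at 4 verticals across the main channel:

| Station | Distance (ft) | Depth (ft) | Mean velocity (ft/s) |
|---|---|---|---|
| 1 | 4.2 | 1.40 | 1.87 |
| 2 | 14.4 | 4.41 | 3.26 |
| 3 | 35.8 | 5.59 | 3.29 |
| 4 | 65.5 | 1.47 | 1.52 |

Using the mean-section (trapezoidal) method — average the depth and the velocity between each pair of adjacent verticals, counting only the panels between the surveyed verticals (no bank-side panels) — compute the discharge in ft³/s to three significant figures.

679 ft³/s

Panel 1-2: Δb = 10.2 ft, d̄ = (1.40+4.41)/2 = 2.905, v̄ = (1.87+3.26)/2 = 2.565 → q = 10.2×2.905×2.565 = 76.00 ft³/s
Panel 2-3: Δb = 21.4 ft, d̄ = (4.41+5.59)/2 = 5, v̄ = (3.26+3.29)/2 = 3.275 → q = 21.4×5×3.275 = 350.4 ft³/s
Panel 3-4: Δb = 29.7 ft, d̄ = (5.59+1.47)/2 = 3.53, v̄ = (3.29+1.52)/2 = 2.405 → q = 29.7×3.53×2.405 = 252.1 ft³/s
Q = Σ q = 678.6 ft³/s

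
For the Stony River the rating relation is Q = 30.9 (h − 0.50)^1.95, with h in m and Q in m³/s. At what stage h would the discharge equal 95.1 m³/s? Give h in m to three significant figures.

2.28 m

h − h₀ = (Q/C)^(1/b) = (95.1/30.9)^(1/1.95) = 1.780 m
h = 0.50 + 1.780 = 2.280 m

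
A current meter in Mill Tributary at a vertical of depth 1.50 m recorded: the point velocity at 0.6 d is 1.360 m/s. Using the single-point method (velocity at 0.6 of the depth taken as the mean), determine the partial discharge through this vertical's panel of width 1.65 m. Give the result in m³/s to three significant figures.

3.37 m³/s

v̄ = v₀.₆ = 1.360 m/s
q = v̄ × d × w = 1.360 × 1.50 × 1.65 = 3.366 m³/s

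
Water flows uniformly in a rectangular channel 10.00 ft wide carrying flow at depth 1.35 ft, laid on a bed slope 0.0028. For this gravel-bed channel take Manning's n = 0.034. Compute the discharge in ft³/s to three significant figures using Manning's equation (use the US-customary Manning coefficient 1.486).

A = b·y = 10.00 × 1.35 = 13.50 ft²
P = b + 2y = 10.00 + 2×1.35 = 12.70 ft
R = A/P = 13.50/12.70 = 1.063 ft
Q = (1.486/n)·A·R^(2/3)·S^(1/2) = (1.486/0.034) × 13.50 × 1.063^(2/3) × 0.0028^(1/2) = 32.52 ft³/s

32.5 ft³/s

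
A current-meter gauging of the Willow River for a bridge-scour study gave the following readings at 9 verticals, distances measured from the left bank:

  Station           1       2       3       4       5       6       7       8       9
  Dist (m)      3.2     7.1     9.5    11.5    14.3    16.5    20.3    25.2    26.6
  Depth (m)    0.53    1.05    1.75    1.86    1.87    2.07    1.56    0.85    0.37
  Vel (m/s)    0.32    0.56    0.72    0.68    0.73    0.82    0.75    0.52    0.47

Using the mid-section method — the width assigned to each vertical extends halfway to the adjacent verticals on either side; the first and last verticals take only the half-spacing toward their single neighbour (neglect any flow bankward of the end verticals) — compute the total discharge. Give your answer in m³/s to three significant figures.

w_1 = (7.1 − 3.2)/2 = 1.95 m; q_1 = 0.32 × 0.53 × 1.95 = 0.3307 m³/s
w_2 = (9.5 − 3.2)/2 = 3.15 m; q_2 = 0.56 × 1.05 × 3.15 = 1.852 m³/s
w_3 = (11.5 − 7.1)/2 = 2.2 m; q_3 = 0.72 × 1.75 × 2.2 = 2.772 m³/s
w_4 = (14.3 − 9.5)/2 = 2.4 m; q_4 = 0.68 × 1.86 × 2.4 = 3.036 m³/s
w_5 = (16.5 − 11.5)/2 = 2.5 m; q_5 = 0.73 × 1.87 × 2.5 = 3.413 m³/s
w_6 = (20.3 − 14.3)/2 = 3 m; q_6 = 0.82 × 2.07 × 3 = 5.092 m³/s
w_7 = (25.2 − 16.5)/2 = 4.35 m; q_7 = 0.75 × 1.56 × 4.35 = 5.090 m³/s
w_8 = (26.6 − 20.3)/2 = 3.15 m; q_8 = 0.52 × 0.85 × 3.15 = 1.392 m³/s
w_9 = (26.6 − 25.2)/2 = 0.7 m; q_9 = 0.47 × 0.37 × 0.7 = 0.1217 m³/s
Q = Σ qᵢ = 23.10 m³/s

23.1 m³/s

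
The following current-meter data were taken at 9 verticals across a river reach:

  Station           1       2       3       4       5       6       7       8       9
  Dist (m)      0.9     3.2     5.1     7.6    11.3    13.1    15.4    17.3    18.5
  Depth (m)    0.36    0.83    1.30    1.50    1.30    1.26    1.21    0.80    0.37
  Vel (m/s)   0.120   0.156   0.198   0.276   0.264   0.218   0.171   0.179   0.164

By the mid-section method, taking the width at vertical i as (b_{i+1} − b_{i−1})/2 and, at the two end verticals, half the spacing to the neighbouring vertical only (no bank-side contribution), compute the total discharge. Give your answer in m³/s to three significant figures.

w_1 = (3.2 − 0.9)/2 = 1.15 m; q_1 = 0.120 × 0.36 × 1.15 = 0.04968 m³/s
w_2 = (5.1 − 0.9)/2 = 2.1 m; q_2 = 0.156 × 0.83 × 2.1 = 0.2719 m³/s
w_3 = (7.6 − 3.2)/2 = 2.2 m; q_3 = 0.198 × 1.30 × 2.2 = 0.5663 m³/s
w_4 = (11.3 − 5.1)/2 = 3.1 m; q_4 = 0.276 × 1.50 × 3.1 = 1.283 m³/s
w_5 = (13.1 − 7.6)/2 = 2.75 m; q_5 = 0.264 × 1.30 × 2.75 = 0.9438 m³/s
w_6 = (15.4 − 11.3)/2 = 2.05 m; q_6 = 0.218 × 1.26 × 2.05 = 0.5631 m³/s
w_7 = (17.3 − 13.1)/2 = 2.1 m; q_7 = 0.171 × 1.21 × 2.1 = 0.4345 m³/s
w_8 = (18.5 − 15.4)/2 = 1.55 m; q_8 = 0.179 × 0.80 × 1.55 = 0.2220 m³/s
w_9 = (18.5 − 17.3)/2 = 0.6 m; q_9 = 0.164 × 0.37 × 0.6 = 0.03641 m³/s
Q = Σ qᵢ = 4.371 m³/s

4.37 m³/s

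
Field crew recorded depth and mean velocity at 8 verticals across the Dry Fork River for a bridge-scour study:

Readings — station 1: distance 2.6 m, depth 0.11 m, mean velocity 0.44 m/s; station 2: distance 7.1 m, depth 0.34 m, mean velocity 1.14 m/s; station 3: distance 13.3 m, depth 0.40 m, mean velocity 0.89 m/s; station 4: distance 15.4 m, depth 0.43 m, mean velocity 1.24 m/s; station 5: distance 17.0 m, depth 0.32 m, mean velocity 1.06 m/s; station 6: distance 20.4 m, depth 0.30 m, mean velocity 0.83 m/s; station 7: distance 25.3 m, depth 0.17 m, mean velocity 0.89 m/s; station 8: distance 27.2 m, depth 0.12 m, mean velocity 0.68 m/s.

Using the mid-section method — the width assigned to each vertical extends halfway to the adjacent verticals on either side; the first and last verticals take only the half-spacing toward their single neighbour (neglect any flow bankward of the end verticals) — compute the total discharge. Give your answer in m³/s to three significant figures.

7.12 m³/s

w_1 = (7.1 − 2.6)/2 = 2.25 m; q_1 = 0.44 × 0.11 × 2.25 = 0.1089 m³/s
w_2 = (13.3 − 2.6)/2 = 5.35 m; q_2 = 1.14 × 0.34 × 5.35 = 2.074 m³/s
w_3 = (15.4 − 7.1)/2 = 4.15 m; q_3 = 0.89 × 0.40 × 4.15 = 1.477 m³/s
w_4 = (17.0 − 13.3)/2 = 1.85 m; q_4 = 1.24 × 0.43 × 1.85 = 0.9864 m³/s
w_5 = (20.4 − 15.4)/2 = 2.5 m; q_5 = 1.06 × 0.32 × 2.5 = 0.8480 m³/s
w_6 = (25.3 − 17.0)/2 = 4.15 m; q_6 = 0.83 × 0.30 × 4.15 = 1.033 m³/s
w_7 = (27.2 − 20.4)/2 = 3.4 m; q_7 = 0.89 × 0.17 × 3.4 = 0.5144 m³/s
w_8 = (27.2 − 25.3)/2 = 0.95 m; q_8 = 0.68 × 0.12 × 0.95 = 0.07752 m³/s
Q = Σ qᵢ = 7.120 m³/s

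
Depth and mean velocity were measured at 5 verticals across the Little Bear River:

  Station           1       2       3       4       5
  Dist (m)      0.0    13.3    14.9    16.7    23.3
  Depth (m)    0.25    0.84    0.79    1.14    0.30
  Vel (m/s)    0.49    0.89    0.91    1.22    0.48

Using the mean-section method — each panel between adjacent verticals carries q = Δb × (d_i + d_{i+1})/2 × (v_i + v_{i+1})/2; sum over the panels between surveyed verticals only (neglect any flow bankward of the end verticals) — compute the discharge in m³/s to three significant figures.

Panel 1-2: Δb = 13.3 m, d̄ = (0.25+0.84)/2 = 0.545, v̄ = (0.49+0.89)/2 = 0.69 → q = 13.3×0.545×0.69 = 5.001 m³/s
Panel 2-3: Δb = 1.6 m, d̄ = (0.84+0.79)/2 = 0.815, v̄ = (0.89+0.91)/2 = 0.9 → q = 1.6×0.815×0.9 = 1.174 m³/s
Panel 3-4: Δb = 1.8 m, d̄ = (0.79+1.14)/2 = 0.965, v̄ = (0.91+1.22)/2 = 1.065 → q = 1.8×0.965×1.065 = 1.850 m³/s
Panel 4-5: Δb = 6.6 m, d̄ = (1.14+0.30)/2 = 0.72, v̄ = (1.22+0.48)/2 = 0.85 → q = 6.6×0.72×0.85 = 4.039 m³/s
Q = Σ q = 12.06 m³/s

12.1 m³/s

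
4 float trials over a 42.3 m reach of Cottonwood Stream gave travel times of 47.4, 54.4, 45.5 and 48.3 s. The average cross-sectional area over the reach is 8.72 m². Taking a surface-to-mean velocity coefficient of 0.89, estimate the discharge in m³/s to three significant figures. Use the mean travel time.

6.71 m³/s

t̄ = (47.4 + 54.4 + 45.5 + 48.3) / 4 = 48.9 s
v_surface = L / t̄ = 42.3 / 48.9 = 0.8650 m/s
v_mean = 0.89 × 0.8650 = 0.7699 m/s
Q = A × v_mean = 8.72 × 0.7699 = 6.713 m³/s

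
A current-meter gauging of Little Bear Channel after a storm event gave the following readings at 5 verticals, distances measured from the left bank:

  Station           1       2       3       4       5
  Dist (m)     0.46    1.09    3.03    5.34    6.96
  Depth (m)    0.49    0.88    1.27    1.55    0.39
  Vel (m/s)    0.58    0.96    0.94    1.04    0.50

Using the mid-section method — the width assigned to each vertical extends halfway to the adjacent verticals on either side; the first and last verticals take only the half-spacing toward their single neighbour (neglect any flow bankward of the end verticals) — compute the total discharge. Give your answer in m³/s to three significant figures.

7.04 m³/s

w_1 = (1.09 − 0.46)/2 = 0.315 m; q_1 = 0.58 × 0.49 × 0.315 = 0.08952 m³/s
w_2 = (3.03 − 0.46)/2 = 1.285 m; q_2 = 0.96 × 0.88 × 1.285 = 1.086 m³/s
w_3 = (5.34 − 1.09)/2 = 2.125 m; q_3 = 0.94 × 1.27 × 2.125 = 2.537 m³/s
w_4 = (6.96 − 3.03)/2 = 1.965 m; q_4 = 1.04 × 1.55 × 1.965 = 3.168 m³/s
w_5 = (6.96 − 5.34)/2 = 0.81 m; q_5 = 0.50 × 0.39 × 0.81 = 0.1580 m³/s
Q = Σ qᵢ = 7.037 m³/s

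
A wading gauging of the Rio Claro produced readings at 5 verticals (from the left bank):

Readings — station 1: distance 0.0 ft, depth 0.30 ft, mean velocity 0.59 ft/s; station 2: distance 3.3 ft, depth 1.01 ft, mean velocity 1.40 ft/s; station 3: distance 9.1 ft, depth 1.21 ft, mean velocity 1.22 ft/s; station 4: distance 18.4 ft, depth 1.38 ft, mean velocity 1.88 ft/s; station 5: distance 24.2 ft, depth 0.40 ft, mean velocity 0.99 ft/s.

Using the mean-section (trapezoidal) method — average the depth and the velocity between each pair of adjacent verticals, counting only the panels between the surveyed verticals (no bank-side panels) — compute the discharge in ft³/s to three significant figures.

36.7 ft³/s

Panel 1-2: Δb = 3.3 ft, d̄ = (0.30+1.01)/2 = 0.655, v̄ = (0.59+1.40)/2 = 0.995 → q = 3.3×0.655×0.995 = 2.151 ft³/s
Panel 2-3: Δb = 5.8 ft, d̄ = (1.01+1.21)/2 = 1.11, v̄ = (1.40+1.22)/2 = 1.31 → q = 5.8×1.11×1.31 = 8.434 ft³/s
Panel 3-4: Δb = 9.3 ft, d̄ = (1.21+1.38)/2 = 1.295, v̄ = (1.22+1.88)/2 = 1.55 → q = 9.3×1.295×1.55 = 18.67 ft³/s
Panel 4-5: Δb = 5.8 ft, d̄ = (1.38+0.40)/2 = 0.89, v̄ = (1.88+0.99)/2 = 1.435 → q = 5.8×0.89×1.435 = 7.407 ft³/s
Q = Σ q = 36.66 ft³/s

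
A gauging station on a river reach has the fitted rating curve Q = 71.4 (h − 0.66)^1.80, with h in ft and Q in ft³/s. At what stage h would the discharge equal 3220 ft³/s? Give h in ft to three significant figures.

8.96 ft

h − h₀ = (Q/C)^(1/b) = (3220/71.4)^(1/1.80) = 8.298 ft
h = 0.66 + 8.298 = 8.958 ft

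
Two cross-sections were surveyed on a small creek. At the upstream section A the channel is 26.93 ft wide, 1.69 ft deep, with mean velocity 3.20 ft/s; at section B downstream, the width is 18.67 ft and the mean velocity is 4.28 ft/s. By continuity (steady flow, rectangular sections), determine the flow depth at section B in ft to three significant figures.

Q = A₁V₁ = (26.93×1.69) × 3.20 = 145.6 ft³/s
d₂ = Q/(b₂ V₂) = 145.6/(18.67×4.28) = 1.823 ft

1.82 ft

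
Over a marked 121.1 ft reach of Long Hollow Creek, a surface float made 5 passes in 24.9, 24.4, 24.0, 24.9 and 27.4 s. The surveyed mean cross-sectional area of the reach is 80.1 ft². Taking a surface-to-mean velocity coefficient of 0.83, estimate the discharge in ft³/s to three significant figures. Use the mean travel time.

321 ft³/s

t̄ = (24.9 + 24.4 + 24.0 + 24.9 + 27.4) / 5 = 25.12 s
v_surface = L / t̄ = 121.1 / 25.12 = 4.821 ft/s
v_mean = 0.83 × 4.821 = 4.001 ft/s
Q = A × v_mean = 80.1 × 4.001 = 320.5 ft³/s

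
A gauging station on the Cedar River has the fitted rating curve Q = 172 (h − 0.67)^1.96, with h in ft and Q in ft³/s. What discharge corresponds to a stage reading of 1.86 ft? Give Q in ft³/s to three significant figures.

242 ft³/s

Q = 172 × (1.86 − 0.67)^1.96 = 172 × 1.19^1.96 = 241.9 ft³/s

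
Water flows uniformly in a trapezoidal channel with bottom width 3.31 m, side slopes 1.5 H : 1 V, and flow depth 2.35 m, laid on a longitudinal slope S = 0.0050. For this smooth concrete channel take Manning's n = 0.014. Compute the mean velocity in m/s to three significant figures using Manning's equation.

A = (b + z·y)·y = (3.31 + 1.5×2.35)×2.35 = 16.06 m²
P = b + 2y√(1+z²) = 3.31 + 2×2.35×√(1+1.5²) = 11.78 m
R = A/P = 16.06/11.78 = 1.363 m
Q = (1/n)·A·R^(2/3)·S^(1/2) = (1/0.014) × 16.06 × 1.363^(2/3) × 0.0050^(1/2) = 99.74 m³/s
V = Q/A = 99.74/16.06 = 6.209 m/s

6.21 m/s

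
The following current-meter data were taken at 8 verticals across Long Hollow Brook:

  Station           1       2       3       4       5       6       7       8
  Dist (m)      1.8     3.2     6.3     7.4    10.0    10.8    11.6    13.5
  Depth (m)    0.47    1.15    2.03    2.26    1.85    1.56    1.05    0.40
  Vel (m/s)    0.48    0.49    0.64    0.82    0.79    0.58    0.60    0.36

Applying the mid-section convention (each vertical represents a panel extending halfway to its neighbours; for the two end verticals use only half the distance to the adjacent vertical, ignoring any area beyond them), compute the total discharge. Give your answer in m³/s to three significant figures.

w_1 = (3.2 − 1.8)/2 = 0.7 m; q_1 = 0.48 × 0.47 × 0.7 = 0.1579 m³/s
w_2 = (6.3 − 1.8)/2 = 2.25 m; q_2 = 0.49 × 1.15 × 2.25 = 1.268 m³/s
w_3 = (7.4 − 3.2)/2 = 2.1 m; q_3 = 0.64 × 2.03 × 2.1 = 2.728 m³/s
w_4 = (10.0 − 6.3)/2 = 1.85 m; q_4 = 0.82 × 2.26 × 1.85 = 3.428 m³/s
w_5 = (10.8 − 7.4)/2 = 1.7 m; q_5 = 0.79 × 1.85 × 1.7 = 2.485 m³/s
w_6 = (11.6 − 10.0)/2 = 0.8 m; q_6 = 0.58 × 1.56 × 0.8 = 0.7238 m³/s
w_7 = (13.5 − 10.8)/2 = 1.35 m; q_7 = 0.60 × 1.05 × 1.35 = 0.8505 m³/s
w_8 = (13.5 − 11.6)/2 = 0.95 m; q_8 = 0.36 × 0.40 × 0.95 = 0.1368 m³/s
Q = Σ qᵢ = 11.78 m³/s

11.8 m³/s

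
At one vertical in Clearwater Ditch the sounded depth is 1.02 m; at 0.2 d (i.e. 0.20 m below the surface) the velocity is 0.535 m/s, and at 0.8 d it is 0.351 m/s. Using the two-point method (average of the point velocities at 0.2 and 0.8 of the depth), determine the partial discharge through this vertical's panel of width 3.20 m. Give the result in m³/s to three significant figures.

1.45 m³/s

v̄ = (0.535 + 0.351) / 2 = 0.4430 m/s
q = v̄ × d × w = 0.4430 × 1.02 × 3.20 = 1.446 m³/s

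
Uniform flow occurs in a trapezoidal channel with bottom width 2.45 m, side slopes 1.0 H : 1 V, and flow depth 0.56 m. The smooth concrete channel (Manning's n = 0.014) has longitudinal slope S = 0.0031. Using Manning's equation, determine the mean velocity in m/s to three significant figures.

A = (b + z·y)·y = (2.45 + 1.0×0.56)×0.56 = 1.686 m²
P = b + 2y√(1+z²) = 2.45 + 2×0.56×√(1+1.0²) = 4.034 m
R = A/P = 1.686/4.034 = 0.4179 m
Q = (1/n)·A·R^(2/3)·S^(1/2) = (1/0.014) × 1.686 × 0.4179^(2/3) × 0.0031^(1/2) = 3.747 m³/s
V = Q/A = 3.747/1.686 = 2.223 m/s

2.22 m/s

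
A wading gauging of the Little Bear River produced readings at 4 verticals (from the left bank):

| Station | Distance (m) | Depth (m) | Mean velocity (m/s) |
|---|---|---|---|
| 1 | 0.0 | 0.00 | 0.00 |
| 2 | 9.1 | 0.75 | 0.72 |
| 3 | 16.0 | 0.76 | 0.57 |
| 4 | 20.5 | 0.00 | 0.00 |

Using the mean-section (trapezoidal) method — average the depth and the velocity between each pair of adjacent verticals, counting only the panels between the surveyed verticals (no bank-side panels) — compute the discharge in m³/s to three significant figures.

Panel 1-2: Δb = 9.1 m, d̄ = (0.00+0.75)/2 = 0.375, v̄ = (0.00+0.72)/2 = 0.36 → q = 9.1×0.375×0.36 = 1.229 m³/s
Panel 2-3: Δb = 6.9 m, d̄ = (0.75+0.76)/2 = 0.755, v̄ = (0.72+0.57)/2 = 0.645 → q = 6.9×0.755×0.645 = 3.360 m³/s
Panel 3-4: Δb = 4.5 m, d̄ = (0.76+0.00)/2 = 0.38, v̄ = (0.57+0.00)/2 = 0.285 → q = 4.5×0.38×0.285 = 0.4874 m³/s
Q = Σ q = 5.076 m³/s

5.08 m³/s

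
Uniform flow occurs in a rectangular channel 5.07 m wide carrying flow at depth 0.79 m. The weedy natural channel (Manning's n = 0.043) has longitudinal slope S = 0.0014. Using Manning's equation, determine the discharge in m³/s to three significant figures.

A = b·y = 5.07 × 0.79 = 4.005 m²
P = b + 2y = 5.07 + 2×0.79 = 6.650 m
R = A/P = 4.005/6.650 = 0.6023 m
Q = (1/n)·A·R^(2/3)·S^(1/2) = (1/0.043) × 4.005 × 0.6023^(2/3) × 0.0014^(1/2) = 2.486 m³/s

2.49 m³/s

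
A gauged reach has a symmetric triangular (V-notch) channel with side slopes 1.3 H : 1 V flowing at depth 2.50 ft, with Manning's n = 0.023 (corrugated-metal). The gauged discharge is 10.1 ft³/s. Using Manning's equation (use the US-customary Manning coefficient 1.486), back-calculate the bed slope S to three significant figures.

0.000375

A = z·y² = 1.3×2.50² = 8.125 ft²
P = 2y√(1+z²) = 2×2.50×√(1+1.3²) = 8.201 ft
R = A/P = 8.125/8.201 = 0.9908 ft
S = (Q·n / (1.486·A·R^(2/3)))² = (10.1×0.023 / (1.486×8.125×0.9938))² = 0.0003748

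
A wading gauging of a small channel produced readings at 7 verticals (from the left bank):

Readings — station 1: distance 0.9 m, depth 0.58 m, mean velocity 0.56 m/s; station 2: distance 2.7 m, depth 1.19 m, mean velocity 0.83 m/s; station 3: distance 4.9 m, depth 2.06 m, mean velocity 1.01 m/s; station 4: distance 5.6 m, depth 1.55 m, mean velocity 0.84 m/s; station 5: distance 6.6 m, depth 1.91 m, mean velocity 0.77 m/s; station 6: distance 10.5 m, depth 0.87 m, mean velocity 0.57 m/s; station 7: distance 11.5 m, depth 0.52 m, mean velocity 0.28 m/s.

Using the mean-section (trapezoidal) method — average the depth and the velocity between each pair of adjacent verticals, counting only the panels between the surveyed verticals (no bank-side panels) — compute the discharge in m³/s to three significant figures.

10.9 m³/s

Panel 1-2: Δb = 1.8 m, d̄ = (0.58+1.19)/2 = 0.885, v̄ = (0.56+0.83)/2 = 0.695 → q = 1.8×0.885×0.695 = 1.107 m³/s
Panel 2-3: Δb = 2.2 m, d̄ = (1.19+2.06)/2 = 1.625, v̄ = (0.83+1.01)/2 = 0.92 → q = 2.2×1.625×0.92 = 3.289 m³/s
Panel 3-4: Δb = 0.7 m, d̄ = (2.06+1.55)/2 = 1.805, v̄ = (1.01+0.84)/2 = 0.925 → q = 0.7×1.805×0.925 = 1.169 m³/s
Panel 4-5: Δb = 1 m, d̄ = (1.55+1.91)/2 = 1.73, v̄ = (0.84+0.77)/2 = 0.805 → q = 1×1.73×0.805 = 1.393 m³/s
Panel 5-6: Δb = 3.9 m, d̄ = (1.91+0.87)/2 = 1.39, v̄ = (0.77+0.57)/2 = 0.67 → q = 3.9×1.39×0.67 = 3.632 m³/s
Panel 6-7: Δb = 1 m, d̄ = (0.87+0.52)/2 = 0.695, v̄ = (0.57+0.28)/2 = 0.425 → q = 1×0.695×0.425 = 0.2954 m³/s
Q = Σ q = 10.88 m³/s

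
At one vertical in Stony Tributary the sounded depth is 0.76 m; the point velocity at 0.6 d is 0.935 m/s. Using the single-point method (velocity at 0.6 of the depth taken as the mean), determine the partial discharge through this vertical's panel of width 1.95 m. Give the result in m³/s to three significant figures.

1.39 m³/s

v̄ = v₀.₆ = 0.935 m/s
q = v̄ × d × w = 0.9350 × 0.76 × 1.95 = 1.386 m³/s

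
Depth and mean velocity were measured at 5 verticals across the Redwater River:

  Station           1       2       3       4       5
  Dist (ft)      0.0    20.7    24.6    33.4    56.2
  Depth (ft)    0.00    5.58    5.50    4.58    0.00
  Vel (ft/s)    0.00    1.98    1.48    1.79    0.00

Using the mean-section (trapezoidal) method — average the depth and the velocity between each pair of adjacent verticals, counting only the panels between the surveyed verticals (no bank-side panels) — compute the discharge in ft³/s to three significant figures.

214 ft³/s

Panel 1-2: Δb = 20.7 ft, d̄ = (0.00+5.58)/2 = 2.79, v̄ = (0.00+1.98)/2 = 0.99 → q = 20.7×2.79×0.99 = 57.18 ft³/s
Panel 2-3: Δb = 3.9 ft, d̄ = (5.58+5.50)/2 = 5.54, v̄ = (1.98+1.48)/2 = 1.73 → q = 3.9×5.54×1.73 = 37.38 ft³/s
Panel 3-4: Δb = 8.8 ft, d̄ = (5.50+4.58)/2 = 5.04, v̄ = (1.48+1.79)/2 = 1.635 → q = 8.8×5.04×1.635 = 72.52 ft³/s
Panel 4-5: Δb = 22.8 ft, d̄ = (4.58+0.00)/2 = 2.29, v̄ = (1.79+0.00)/2 = 0.895 → q = 22.8×2.29×0.895 = 46.73 ft³/s
Q = Σ q = 213.8 ft³/s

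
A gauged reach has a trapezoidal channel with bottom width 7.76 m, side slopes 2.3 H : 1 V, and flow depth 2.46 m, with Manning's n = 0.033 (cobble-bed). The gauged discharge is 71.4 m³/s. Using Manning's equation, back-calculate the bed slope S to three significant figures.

A = (b + z·y)·y = (7.76 + 2.3×2.46)×2.46 = 33.01 m²
P = b + 2y√(1+z²) = 7.76 + 2×2.46×√(1+2.3²) = 20.10 m
R = A/P = 33.01/20.10 = 1.642 m
S = (Q·n / (1·A·R^(2/3)))² = (71.4×0.033 / (1×33.01×1.392))² = 0.002630

0.00263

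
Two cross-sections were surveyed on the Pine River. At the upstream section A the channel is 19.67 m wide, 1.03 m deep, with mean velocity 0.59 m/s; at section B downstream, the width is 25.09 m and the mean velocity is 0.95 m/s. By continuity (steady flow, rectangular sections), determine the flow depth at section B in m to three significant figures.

0.501 m

Q = A₁V₁ = (19.67×1.03) × 0.59 = 11.95 m³/s
d₂ = Q/(b₂ V₂) = 11.95/(25.09×0.95) = 0.5015 m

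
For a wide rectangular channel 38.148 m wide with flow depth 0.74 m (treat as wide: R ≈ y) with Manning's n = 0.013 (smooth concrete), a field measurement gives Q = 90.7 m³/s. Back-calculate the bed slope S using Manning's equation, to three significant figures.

0.00261

A = b·y = 38.148 × 0.74 = 28.23 m²
Wide channel: R ≈ y = 0.74 m
S = (Q·n / (1·A·R^(2/3)))² = (90.7×0.013 / (1×28.23×0.8181))² = 0.002606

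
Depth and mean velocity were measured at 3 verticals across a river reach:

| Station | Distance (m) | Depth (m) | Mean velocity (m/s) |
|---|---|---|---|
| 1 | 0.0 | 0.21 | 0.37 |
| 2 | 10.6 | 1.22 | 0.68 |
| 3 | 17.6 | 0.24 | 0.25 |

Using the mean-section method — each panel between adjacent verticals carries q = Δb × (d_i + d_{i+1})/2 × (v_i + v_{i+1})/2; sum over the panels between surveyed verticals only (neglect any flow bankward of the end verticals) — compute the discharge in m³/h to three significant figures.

22900 m³/h

Panel 1-2: Δb = 10.6 m, d̄ = (0.21+1.22)/2 = 0.715, v̄ = (0.37+0.68)/2 = 0.525 → q = 10.6×0.715×0.525 = 3.979 m³/s
Panel 2-3: Δb = 7 m, d̄ = (1.22+0.24)/2 = 0.73, v̄ = (0.68+0.25)/2 = 0.465 → q = 7×0.73×0.465 = 2.376 m³/s
Q = Σ q = 6.355 m³/s
= 6.355 × 3600 = 22880 m³/h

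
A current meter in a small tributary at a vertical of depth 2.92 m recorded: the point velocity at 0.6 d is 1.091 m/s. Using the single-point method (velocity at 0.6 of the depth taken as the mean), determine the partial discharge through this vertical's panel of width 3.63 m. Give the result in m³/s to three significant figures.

v̄ = v₀.₆ = 1.091 m/s
q = v̄ × d × w = 1.091 × 2.92 × 3.63 = 11.56 m³/s

11.6 m³/s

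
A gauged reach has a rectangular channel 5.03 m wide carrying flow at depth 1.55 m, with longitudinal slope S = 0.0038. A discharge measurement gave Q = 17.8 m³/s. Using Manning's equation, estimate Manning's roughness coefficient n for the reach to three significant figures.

A = b·y = 5.03 × 1.55 = 7.797 m²
P = b + 2y = 5.03 + 2×1.55 = 8.130 m
R = A/P = 7.797/8.130 = 0.9590 m
n = (1/Q)·A·R^(2/3)·S^(1/2) = (1/17.8) × 7.797 × 0.9725 × 0.06164 = 0.02626

0.0263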